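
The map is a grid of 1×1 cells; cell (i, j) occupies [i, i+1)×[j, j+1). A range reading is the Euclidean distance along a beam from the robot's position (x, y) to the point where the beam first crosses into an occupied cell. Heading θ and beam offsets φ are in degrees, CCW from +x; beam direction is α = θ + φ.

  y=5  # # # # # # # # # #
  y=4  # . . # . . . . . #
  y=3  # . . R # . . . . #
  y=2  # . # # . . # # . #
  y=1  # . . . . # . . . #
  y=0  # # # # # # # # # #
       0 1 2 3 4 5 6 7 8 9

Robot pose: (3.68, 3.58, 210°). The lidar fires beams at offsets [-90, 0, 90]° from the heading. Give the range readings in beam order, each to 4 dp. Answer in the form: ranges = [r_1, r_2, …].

ranges = [0.4850, 1.1600, 0.6400]

beam 1: φ=-90°, α=120°
  dir = (cos 120°, sin 120°) = (-0.5000, 0.8660); from cell (3,3)
  next x-line at t=1.3600, next y-line at t=0.4850; Δt_x=2.0000, Δt_y=1.1547
    y: enter (3,4) at t=0.4850 ← occupied
  → r_1 = 0.4850
beam 2: φ=0°, α=210°
  dir = (cos 210°, sin 210°) = (-0.8660, -0.5000); from cell (3,3)
  next x-line at t=0.7852, next y-line at t=1.1600; Δt_x=1.1547, Δt_y=2.0000
    x: enter (2,3) at t=0.7852
    y: enter (2,2) at t=1.1600 ← occupied
  → r_2 = 1.1600
beam 3: φ=90°, α=300°
  dir = (cos 300°, sin 300°) = (0.5000, -0.8660); from cell (3,3)
  next x-line at t=0.6400, next y-line at t=0.6697; Δt_x=2.0000, Δt_y=1.1547
    x: enter (4,3) at t=0.6400 ← occupied
  → r_3 = 0.6400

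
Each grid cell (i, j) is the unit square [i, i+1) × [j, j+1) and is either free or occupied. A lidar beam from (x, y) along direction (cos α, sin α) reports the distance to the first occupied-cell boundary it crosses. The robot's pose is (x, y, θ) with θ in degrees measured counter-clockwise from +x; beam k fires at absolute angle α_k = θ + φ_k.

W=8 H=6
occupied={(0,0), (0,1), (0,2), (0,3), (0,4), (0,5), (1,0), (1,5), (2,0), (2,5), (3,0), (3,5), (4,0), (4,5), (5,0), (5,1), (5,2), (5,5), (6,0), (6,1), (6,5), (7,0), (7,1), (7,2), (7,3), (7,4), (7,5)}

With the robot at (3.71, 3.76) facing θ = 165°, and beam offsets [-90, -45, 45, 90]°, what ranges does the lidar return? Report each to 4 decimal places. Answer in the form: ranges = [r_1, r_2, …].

beam 1: φ=-90°, α=75°
  direction (0.2588, 0.9659); cell (3,3); t to first gridline: x 1.1205, y 0.2485 (then +3.8637 / +1.0353)
    (3,4) via y @ 0.2485
    (4,4) via x @ 1.1205
    (4,5) via y @ 1.2837  # hit
  → r_1 = 1.2837
beam 2: φ=-45°, α=120°
  direction (-0.5000, 0.8660); cell (3,3); t to first gridline: x 1.4200, y 0.2771 (then +2.0000 / +1.1547)
    (3,4) via y @ 0.2771
    (2,4) via x @ 1.4200
    (2,5) via y @ 1.4318  # hit
  → r_2 = 1.4318
beam 3: φ=45°, α=210°
  direction (-0.8660, -0.5000); cell (3,3); t to first gridline: x 0.8198, y 1.5200 (then +1.1547 / +2.0000)
    (2,3) via x @ 0.8198
    (2,2) via y @ 1.5200
    (1,2) via x @ 1.9745
    (0,2) via x @ 3.1292  # hit
  → r_3 = 3.1292
beam 4: φ=90°, α=255°
  direction (-0.2588, -0.9659); cell (3,3); t to first gridline: x 2.7432, y 0.7868 (then +3.8637 / +1.0353)
    (3,2) via y @ 0.7868
    (3,1) via y @ 1.8221
    (2,1) via x @ 2.7432
    (2,0) via y @ 2.8574  # hit
  → r_4 = 2.8574

ranges = [1.2837, 1.4318, 3.1292, 2.8574]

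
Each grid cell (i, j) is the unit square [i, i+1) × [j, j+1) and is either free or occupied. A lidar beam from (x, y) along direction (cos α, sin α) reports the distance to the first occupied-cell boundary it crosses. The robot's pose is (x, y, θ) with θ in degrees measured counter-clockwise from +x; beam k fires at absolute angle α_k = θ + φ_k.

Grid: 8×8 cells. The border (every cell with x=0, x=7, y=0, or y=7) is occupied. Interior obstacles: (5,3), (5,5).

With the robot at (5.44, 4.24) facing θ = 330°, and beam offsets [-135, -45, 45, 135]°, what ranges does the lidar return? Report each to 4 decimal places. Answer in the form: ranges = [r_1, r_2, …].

beam 1: φ=-135°, α=195°
  cosα=-0.9659 sinα=-0.2588 | (5,4) | tMaxX 0.4555 tMaxY 0.9273 | tΔX 1.0353 tΔY 3.8637
    t=0.4555 [x] (4,4)
    t=0.9273 [y] (4,3)
    t=1.4908 [x] (3,3)
    t=2.5261 [x] (2,3)
    t=3.5614 [x] (1,3)
    t=4.5966 [x] (0,3) — stop
  → r_1 = 4.5966
beam 2: φ=-45°, α=285°
  cosα=0.2588 sinα=-0.9659 | (5,4) | tMaxX 2.1637 tMaxY 0.2485 | tΔX 3.8637 tΔY 1.0353
    t=0.2485 [y] (5,3) — stop
  → r_2 = 0.2485
beam 3: φ=45°, α=15°
  cosα=0.9659 sinα=0.2588 | (5,4) | tMaxX 0.5798 tMaxY 2.9364 | tΔX 1.0353 tΔY 3.8637
    t=0.5798 [x] (6,4)
    t=1.6150 [x] (7,4) — stop
  → r_3 = 1.6150
beam 4: φ=135°, α=105°
  cosα=-0.2588 sinα=0.9659 | (5,4) | tMaxX 1.7000 tMaxY 0.7868 | tΔX 3.8637 tΔY 1.0353
    t=0.7868 [y] (5,5) — stop
  → r_4 = 0.7868

ranges = [4.5966, 0.2485, 1.6150, 0.7868]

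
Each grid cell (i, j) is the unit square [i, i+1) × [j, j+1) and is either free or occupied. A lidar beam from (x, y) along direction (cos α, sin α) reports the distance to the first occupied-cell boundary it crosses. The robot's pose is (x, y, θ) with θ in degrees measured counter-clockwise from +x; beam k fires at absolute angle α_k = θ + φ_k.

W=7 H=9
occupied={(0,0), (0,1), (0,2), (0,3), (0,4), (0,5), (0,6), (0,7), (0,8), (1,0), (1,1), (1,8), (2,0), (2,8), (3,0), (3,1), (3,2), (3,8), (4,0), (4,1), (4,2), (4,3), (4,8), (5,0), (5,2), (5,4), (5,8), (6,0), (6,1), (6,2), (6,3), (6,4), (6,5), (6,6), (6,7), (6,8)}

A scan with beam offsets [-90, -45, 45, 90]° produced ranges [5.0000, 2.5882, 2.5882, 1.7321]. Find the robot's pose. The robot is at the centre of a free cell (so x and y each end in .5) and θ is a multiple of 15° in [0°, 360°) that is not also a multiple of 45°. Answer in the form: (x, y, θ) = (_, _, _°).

Candidates: 27 free-cell centres × 16 headings = 432 poses. Raycast each; keep the one whose scan matches to 4 dp.
  (2.5, 2.5, 15°): beam 1 = 1.5529 ≠ 5.0000 ✗
  (4.5, 4.5, 30°): beam 1 = 0.5774 ≠ 5.0000 ✗
  (1.5, 5.5, 210°): beam 1 = 1.0000 ≠ 5.0000 ✗
  (4.5, 6.5, 240°): beam 1 = 3.0000 ≠ 5.0000 ✗
  …
  (3.5, 6.5, 330°): r_1=5.0000, r_2=2.5882, r_3=2.5882, r_4=1.7321 — all match ✓
Unique over the lattice → pose = (3.5, 6.5, 330°).

(x, y, θ) = (3.5, 6.5, 330°)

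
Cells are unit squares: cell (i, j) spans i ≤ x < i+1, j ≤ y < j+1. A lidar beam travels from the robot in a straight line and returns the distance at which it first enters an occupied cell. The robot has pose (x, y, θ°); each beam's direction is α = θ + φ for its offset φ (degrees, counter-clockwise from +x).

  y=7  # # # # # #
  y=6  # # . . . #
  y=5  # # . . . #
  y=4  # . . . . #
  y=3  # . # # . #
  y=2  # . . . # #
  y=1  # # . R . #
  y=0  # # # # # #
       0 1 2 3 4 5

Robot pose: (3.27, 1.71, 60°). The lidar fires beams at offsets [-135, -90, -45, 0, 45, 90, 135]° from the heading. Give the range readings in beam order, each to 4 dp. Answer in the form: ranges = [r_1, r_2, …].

beam 1: φ=-135°, α=285°
  direction (0.2588, -0.9659); cell (3,1); t to first gridline: x 2.8205, y 0.7350 (then +3.8637 / +1.0353)
    (3,0) via y @ 0.7350  # hit
  → r_1 = 0.7350
beam 2: φ=-90°, α=330°
  direction (0.8660, -0.5000); cell (3,1); t to first gridline: x 0.8429, y 1.4200 (then +1.1547 / +2.0000)
    (4,1) via x @ 0.8429
    (4,0) via y @ 1.4200  # hit
  → r_2 = 1.4200
beam 3: φ=-45°, α=15°
  direction (0.9659, 0.2588); cell (3,1); t to first gridline: x 0.7558, y 1.1205 (then +1.0353 / +3.8637)
    (4,1) via x @ 0.7558
    (4,2) via y @ 1.1205  # hit
  → r_3 = 1.1205
beam 4: φ=0°, α=60°
  direction (0.5000, 0.8660); cell (3,1); t to first gridline: x 1.4600, y 0.3349 (then +2.0000 / +1.1547)
    (3,2) via y @ 0.3349
    (4,2) via x @ 1.4600  # hit
  → r_4 = 1.4600
beam 5: φ=45°, α=105°
  direction (-0.2588, 0.9659); cell (3,1); t to first gridline: x 1.0432, y 0.3002 (then +3.8637 / +1.0353)
    (3,2) via y @ 0.3002
    (2,2) via x @ 1.0432
    (2,3) via y @ 1.3355  # hit
  → r_5 = 1.3355
beam 6: φ=90°, α=150°
  direction (-0.8660, 0.5000); cell (3,1); t to first gridline: x 0.3118, y 0.5800 (then +1.1547 / +2.0000)
    (2,1) via x @ 0.3118
    (2,2) via y @ 0.5800
    (1,2) via x @ 1.4665
    (1,3) via y @ 2.5800
    (0,3) via x @ 2.6212  # hit
  → r_6 = 2.6212
beam 7: φ=135°, α=195°
  direction (-0.9659, -0.2588); cell (3,1); t to first gridline: x 0.2795, y 2.7432 (then +1.0353 / +3.8637)
    (2,1) via x @ 0.2795
    (1,1) via x @ 1.3148  # hit
  → r_7 = 1.3148

ranges = [0.7350, 1.4200, 1.1205, 1.4600, 1.3355, 2.6212, 1.3148]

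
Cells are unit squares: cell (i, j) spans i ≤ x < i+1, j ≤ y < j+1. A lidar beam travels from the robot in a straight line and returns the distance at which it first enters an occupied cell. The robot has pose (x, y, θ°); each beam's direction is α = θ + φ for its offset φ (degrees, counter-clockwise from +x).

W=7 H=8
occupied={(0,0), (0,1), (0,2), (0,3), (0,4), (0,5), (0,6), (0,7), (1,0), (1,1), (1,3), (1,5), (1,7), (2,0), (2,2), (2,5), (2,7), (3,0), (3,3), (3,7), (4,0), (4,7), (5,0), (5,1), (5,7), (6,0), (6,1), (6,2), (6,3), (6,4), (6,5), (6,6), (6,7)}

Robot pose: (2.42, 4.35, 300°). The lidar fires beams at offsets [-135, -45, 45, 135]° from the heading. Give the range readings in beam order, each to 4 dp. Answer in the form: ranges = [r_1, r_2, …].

ranges = [1.4701, 1.3976, 1.3523, 0.6729]

beam 1: φ=-135°, α=165°
  direction (-0.9659, 0.2588); cell (2,4); t to first gridline: x 0.4348, y 2.5114 (then +1.0353 / +3.8637)
    (1,4) via x @ 0.4348
    (0,4) via x @ 1.4701  # hit
  → r_1 = 1.4701
beam 2: φ=-45°, α=255°
  direction (-0.2588, -0.9659); cell (2,4); t to first gridline: x 1.6228, y 0.3623 (then +3.8637 / +1.0353)
    (2,3) via y @ 0.3623
    (2,2) via y @ 1.3976  # hit
  → r_2 = 1.3976
beam 3: φ=45°, α=345°
  direction (0.9659, -0.2588); cell (2,4); t to first gridline: x 0.6005, y 1.3523 (then +1.0353 / +3.8637)
    (3,4) via x @ 0.6005
    (3,3) via y @ 1.3523  # hit
  → r_3 = 1.3523
beam 4: φ=135°, α=75°
  direction (0.2588, 0.9659); cell (2,4); t to first gridline: x 2.2409, y 0.6729 (then +3.8637 / +1.0353)
    (2,5) via y @ 0.6729  # hit
  → r_4 = 0.6729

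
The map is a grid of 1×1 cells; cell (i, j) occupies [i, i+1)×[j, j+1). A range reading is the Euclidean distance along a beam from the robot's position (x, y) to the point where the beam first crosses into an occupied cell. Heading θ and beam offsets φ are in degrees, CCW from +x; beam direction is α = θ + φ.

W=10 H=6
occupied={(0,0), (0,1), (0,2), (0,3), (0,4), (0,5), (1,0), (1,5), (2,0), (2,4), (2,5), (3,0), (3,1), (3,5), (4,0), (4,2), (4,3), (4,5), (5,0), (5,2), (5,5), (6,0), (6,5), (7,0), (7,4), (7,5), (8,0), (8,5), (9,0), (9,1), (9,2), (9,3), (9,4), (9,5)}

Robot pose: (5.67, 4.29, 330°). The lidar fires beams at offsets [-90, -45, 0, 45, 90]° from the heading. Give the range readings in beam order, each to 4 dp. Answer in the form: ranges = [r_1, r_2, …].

beam 1: φ=-90°, α=240°
  direction (-0.5000, -0.8660); cell (5,4); t to first gridline: x 1.3400, y 0.3349 (then +2.0000 / +1.1547)
    (5,3) via y @ 0.3349
    (4,3) via x @ 1.3400  # hit
  → r_1 = 1.3400
beam 2: φ=-45°, α=285°
  direction (0.2588, -0.9659); cell (5,4); t to first gridline: x 1.2750, y 0.3002 (then +3.8637 / +1.0353)
    (5,3) via y @ 0.3002
    (6,3) via x @ 1.2750
    (6,2) via y @ 1.3355
    (6,1) via y @ 2.3708
    (6,0) via y @ 3.4061  # hit
  → r_2 = 3.4061
beam 3: φ=0°, α=330°
  direction (0.8660, -0.5000); cell (5,4); t to first gridline: x 0.3811, y 0.5800 (then +1.1547 / +2.0000)
    (6,4) via x @ 0.3811
    (6,3) via y @ 0.5800
    (7,3) via x @ 1.5358
    (7,2) via y @ 2.5800
    (8,2) via x @ 2.6905
    (9,2) via x @ 3.8452  # hit
  → r_3 = 3.8452
beam 4: φ=45°, α=15°
  direction (0.9659, 0.2588); cell (5,4); t to first gridline: x 0.3416, y 2.7432 (then +1.0353 / +3.8637)
    (6,4) via x @ 0.3416
    (7,4) via x @ 1.3769  # hit
  → r_4 = 1.3769
beam 5: φ=90°, α=60°
  direction (0.5000, 0.8660); cell (5,4); t to first gridline: x 0.6600, y 0.8198 (then +2.0000 / +1.1547)
    (6,4) via x @ 0.6600
    (6,5) via y @ 0.8198  # hit
  → r_5 = 0.8198

ranges = [1.3400, 3.4061, 3.8452, 1.3769, 0.8198]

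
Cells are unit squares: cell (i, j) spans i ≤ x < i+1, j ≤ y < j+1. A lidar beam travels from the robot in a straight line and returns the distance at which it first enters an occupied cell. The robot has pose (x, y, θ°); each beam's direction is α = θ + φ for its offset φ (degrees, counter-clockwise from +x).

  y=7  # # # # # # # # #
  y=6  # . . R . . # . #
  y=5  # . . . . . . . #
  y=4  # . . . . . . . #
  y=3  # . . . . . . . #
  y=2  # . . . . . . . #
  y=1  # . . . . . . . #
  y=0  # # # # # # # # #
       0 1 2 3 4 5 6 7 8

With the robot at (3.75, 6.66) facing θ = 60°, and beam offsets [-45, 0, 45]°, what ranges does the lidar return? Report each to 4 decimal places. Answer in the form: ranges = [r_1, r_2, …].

beam 1: φ=-45°, α=15°
  cosα=0.9659 sinα=0.2588 | (3,6) | tMaxX 0.2588 tMaxY 1.3137 | tΔX 1.0353 tΔY 3.8637
    t=0.2588 [x] (4,6)
    t=1.2941 [x] (5,6)
    t=1.3137 [y] (5,7) — stop
  → r_1 = 1.3137
beam 2: φ=0°, α=60°
  cosα=0.5000 sinα=0.8660 | (3,6) | tMaxX 0.5000 tMaxY 0.3926 | tΔX 2.0000 tΔY 1.1547
    t=0.3926 [y] (3,7) — stop
  → r_2 = 0.3926
beam 3: φ=45°, α=105°
  cosα=-0.2588 sinα=0.9659 | (3,6) | tMaxX 2.8978 tMaxY 0.3520 | tΔX 3.8637 tΔY 1.0353
    t=0.3520 [y] (3,7) — stop
  → r_3 = 0.3520

ranges = [1.3137, 0.3926, 0.3520]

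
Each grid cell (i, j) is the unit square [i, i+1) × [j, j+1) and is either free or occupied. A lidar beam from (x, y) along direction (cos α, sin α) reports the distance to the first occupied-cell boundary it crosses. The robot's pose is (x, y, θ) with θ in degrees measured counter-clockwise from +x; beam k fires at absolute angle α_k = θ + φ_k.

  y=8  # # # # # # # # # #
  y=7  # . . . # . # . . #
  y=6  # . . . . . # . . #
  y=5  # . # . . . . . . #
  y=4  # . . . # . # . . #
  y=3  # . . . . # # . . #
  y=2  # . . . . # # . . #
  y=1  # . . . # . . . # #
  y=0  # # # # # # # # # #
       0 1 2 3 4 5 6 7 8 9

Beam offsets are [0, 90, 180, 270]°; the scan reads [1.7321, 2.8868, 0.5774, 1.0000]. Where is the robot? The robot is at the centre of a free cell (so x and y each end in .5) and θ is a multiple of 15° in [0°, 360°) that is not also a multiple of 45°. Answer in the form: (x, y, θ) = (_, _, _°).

(x, y, θ) = (8.5, 3.5, 150°)

The pose lattice has 44·16 = 704 candidates. Test each by forward raycasting.
  (7.5, 4.5, 330°): beam 2 = 3.0000 ≠ 2.8868 ✗
  (5.5, 5.5, 300°): beam 1 = 1.0000 ≠ 1.7321 ✗
  (8.5, 4.5, 285°): beam 1 = 1.9319 ≠ 1.7321 ✗
  …
  (8.5, 3.5, 150°): r_1=1.7321, r_2=2.8868, r_3=0.5774, r_4=1.0000 — all match ✓
No second candidate reproduces the full scan.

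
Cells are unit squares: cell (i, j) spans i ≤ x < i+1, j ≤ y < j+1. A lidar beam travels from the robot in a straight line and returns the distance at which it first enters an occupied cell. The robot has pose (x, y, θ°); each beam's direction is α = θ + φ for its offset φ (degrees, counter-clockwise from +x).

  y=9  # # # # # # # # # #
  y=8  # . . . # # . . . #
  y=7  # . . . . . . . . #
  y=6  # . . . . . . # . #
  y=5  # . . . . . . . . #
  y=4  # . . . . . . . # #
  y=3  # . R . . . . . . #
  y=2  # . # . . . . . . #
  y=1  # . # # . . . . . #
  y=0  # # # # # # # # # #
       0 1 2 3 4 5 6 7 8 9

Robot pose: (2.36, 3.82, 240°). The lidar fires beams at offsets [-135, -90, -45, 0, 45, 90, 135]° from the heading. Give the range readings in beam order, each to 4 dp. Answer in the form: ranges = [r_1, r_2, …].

beam 1: φ=-135°, α=105°
  dir = (cos 105°, sin 105°) = (-0.2588, 0.9659); from cell (2,3)
  next x-line at t=1.3909, next y-line at t=0.1863; Δt_x=3.8637, Δt_y=1.0353
    y: enter (2,4) at t=0.1863
    y: enter (2,5) at t=1.2216
    x: enter (1,5) at t=1.3909
    y: enter (1,6) at t=2.2569
    y: enter (1,7) at t=3.2922
    y: enter (1,8) at t=4.3275
    x: enter (0,8) at t=5.2546 ← occupied
  → r_1 = 5.2546
beam 2: φ=-90°, α=150°
  dir = (cos 150°, sin 150°) = (-0.8660, 0.5000); from cell (2,3)
  next x-line at t=0.4157, next y-line at t=0.3600; Δt_x=1.1547, Δt_y=2.0000
    y: enter (2,4) at t=0.3600
    x: enter (1,4) at t=0.4157
    x: enter (0,4) at t=1.5704 ← occupied
  → r_2 = 1.5704
beam 3: φ=-45°, α=195°
  dir = (cos 195°, sin 195°) = (-0.9659, -0.2588); from cell (2,3)
  next x-line at t=0.3727, next y-line at t=3.1682; Δt_x=1.0353, Δt_y=3.8637
    x: enter (1,3) at t=0.3727
    x: enter (0,3) at t=1.4080 ← occupied
  → r_3 = 1.4080
beam 4: φ=0°, α=240°
  dir = (cos 240°, sin 240°) = (-0.5000, -0.8660); from cell (2,3)
  next x-line at t=0.7200, next y-line at t=0.9469; Δt_x=2.0000, Δt_y=1.1547
    x: enter (1,3) at t=0.7200
    y: enter (1,2) at t=0.9469
    y: enter (1,1) at t=2.1016
    x: enter (0,1) at t=2.7200 ← occupied
  → r_4 = 2.7200
beam 5: φ=45°, α=285°
  dir = (cos 285°, sin 285°) = (0.2588, -0.9659); from cell (2,3)
  next x-line at t=2.4728, next y-line at t=0.8489; Δt_x=3.8637, Δt_y=1.0353
    y: enter (2,2) at t=0.8489 ← occupied
  → r_5 = 0.8489
beam 6: φ=90°, α=330°
  dir = (cos 330°, sin 330°) = (0.8660, -0.5000); from cell (2,3)
  next x-line at t=0.7390, next y-line at t=1.6400; Δt_x=1.1547, Δt_y=2.0000
    x: enter (3,3) at t=0.7390
    y: enter (3,2) at t=1.6400
    x: enter (4,2) at t=1.8937
    x: enter (5,2) at t=3.0484
    y: enter (5,1) at t=3.6400
    x: enter (6,1) at t=4.2031
    x: enter (7,1) at t=5.3578
    y: enter (7,0) at t=5.6400 ← occupied
  → r_6 = 5.6400
beam 7: φ=135°, α=15°
  dir = (cos 15°, sin 15°) = (0.9659, 0.2588); from cell (2,3)
  next x-line at t=0.6626, next y-line at t=0.6955; Δt_x=1.0353, Δt_y=3.8637
    x: enter (3,3) at t=0.6626
    y: enter (3,4) at t=0.6955
    x: enter (4,4) at t=1.6979
    x: enter (5,4) at t=2.7331
    x: enter (6,4) at t=3.7684
    y: enter (6,5) at t=4.5592
    x: enter (7,5) at t=4.8037
    x: enter (8,5) at t=5.8390
    x: enter (9,5) at t=6.8742 ← occupied
  → r_7 = 6.8742

ranges = [5.2546, 1.5704, 1.4080, 2.7200, 0.8489, 5.6400, 6.8742]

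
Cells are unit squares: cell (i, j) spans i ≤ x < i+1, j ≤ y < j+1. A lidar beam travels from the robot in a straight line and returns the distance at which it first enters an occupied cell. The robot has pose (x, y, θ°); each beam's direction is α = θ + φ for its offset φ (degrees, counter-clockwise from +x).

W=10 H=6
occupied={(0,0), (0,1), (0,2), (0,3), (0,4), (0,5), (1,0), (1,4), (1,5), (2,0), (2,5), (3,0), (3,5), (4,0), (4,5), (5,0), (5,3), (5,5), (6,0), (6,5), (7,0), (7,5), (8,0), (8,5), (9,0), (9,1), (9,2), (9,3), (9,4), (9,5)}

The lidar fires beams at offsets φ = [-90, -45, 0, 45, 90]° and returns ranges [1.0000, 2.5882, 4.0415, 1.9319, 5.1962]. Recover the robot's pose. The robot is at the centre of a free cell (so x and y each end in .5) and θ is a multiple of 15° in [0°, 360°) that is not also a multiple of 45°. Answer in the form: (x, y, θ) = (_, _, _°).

The pose lattice has 30·16 = 480 candidates. Test each by forward raycasting.
  (4.5, 4.5, 330°): beam 1 = 4.0415 ≠ 1.0000 ✗
  (8.5, 2.5, 105°): beam 1 = 0.5176 ≠ 1.0000 ✗
  (6.5, 1.5, 165°): beam 1 = 3.6235 ≠ 1.0000 ✗
  (7.5, 1.5, 30°): beam 1 = 0.5774 ≠ 1.0000 ✗
  …
  (6.5, 1.5, 60°): r_1=1.0000, r_2=2.5882, r_3=4.0415, r_4=1.9319, r_5=5.1962 — all match ✓
No second candidate reproduces the full scan.

(x, y, θ) = (6.5, 1.5, 60°)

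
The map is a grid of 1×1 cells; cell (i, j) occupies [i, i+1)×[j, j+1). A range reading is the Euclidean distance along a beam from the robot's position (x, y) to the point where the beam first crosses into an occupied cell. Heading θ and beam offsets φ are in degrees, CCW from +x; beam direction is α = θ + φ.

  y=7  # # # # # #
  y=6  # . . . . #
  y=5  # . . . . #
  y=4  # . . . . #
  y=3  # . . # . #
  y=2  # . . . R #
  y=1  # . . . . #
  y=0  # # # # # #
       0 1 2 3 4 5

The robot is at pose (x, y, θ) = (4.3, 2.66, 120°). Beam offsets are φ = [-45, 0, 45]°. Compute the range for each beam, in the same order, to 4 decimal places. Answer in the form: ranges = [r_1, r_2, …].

ranges = [2.7046, 0.6000, 1.3137]

beam 1: φ=-45°, α=75°
  d=(0.2588,0.9659)  start (4,2)  tX=2.7046 tY=0.3520  stride 1/|dx|=3.8637 1/|dy|=1.0353
    cross y-line → (4,3), t=0.3520
    cross y-line → (4,4), t=1.3873
    cross y-line → (4,5), t=2.4225
    cross x-line → (5,5), t=2.7046 (wall)
  → r_1 = 2.7046
beam 2: φ=0°, α=120°
  d=(-0.5000,0.8660)  start (4,2)  tX=0.6000 tY=0.3926  stride 1/|dx|=2.0000 1/|dy|=1.1547
    cross y-line → (4,3), t=0.3926
    cross x-line → (3,3), t=0.6000 (wall)
  → r_2 = 0.6000
beam 3: φ=45°, α=165°
  d=(-0.9659,0.2588)  start (4,2)  tX=0.3106 tY=1.3137  stride 1/|dx|=1.0353 1/|dy|=3.8637
    cross x-line → (3,2), t=0.3106
    cross y-line → (3,3), t=1.3137 (wall)
  → r_3 = 1.3137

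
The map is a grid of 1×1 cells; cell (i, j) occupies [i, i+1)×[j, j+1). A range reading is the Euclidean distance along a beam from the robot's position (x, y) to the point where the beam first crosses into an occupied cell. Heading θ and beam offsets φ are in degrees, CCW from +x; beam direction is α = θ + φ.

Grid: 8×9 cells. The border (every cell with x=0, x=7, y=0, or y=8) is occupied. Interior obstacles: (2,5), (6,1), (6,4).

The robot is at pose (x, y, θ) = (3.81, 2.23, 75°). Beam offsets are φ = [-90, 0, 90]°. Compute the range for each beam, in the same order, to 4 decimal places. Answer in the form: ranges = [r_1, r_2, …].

ranges = [2.2673, 5.9735, 2.9091]

beam 1: φ=-90°, α=345°
  direction (0.9659, -0.2588); cell (3,2); t to first gridline: x 0.1967, y 0.8887 (then +1.0353 / +3.8637)
    (4,2) via x @ 0.1967
    (4,1) via y @ 0.8887
    (5,1) via x @ 1.2320
    (6,1) via x @ 2.2673  # hit
  → r_1 = 2.2673
beam 2: φ=0°, α=75°
  direction (0.2588, 0.9659); cell (3,2); t to first gridline: x 0.7341, y 0.7972 (then +3.8637 / +1.0353)
    (4,2) via x @ 0.7341
    (4,3) via y @ 0.7972
    (4,4) via y @ 1.8324
    (4,5) via y @ 2.8677
    (4,6) via y @ 3.9030
    (5,6) via x @ 4.5978
    (5,7) via y @ 4.9383
    (5,8) via y @ 5.9735  # hit
  → r_2 = 5.9735
beam 3: φ=90°, α=165°
  direction (-0.9659, 0.2588); cell (3,2); t to first gridline: x 0.8386, y 2.9751 (then +1.0353 / +3.8637)
    (2,2) via x @ 0.8386
    (1,2) via x @ 1.8738
    (0,2) via x @ 2.9091  # hit
  → r_3 = 2.9091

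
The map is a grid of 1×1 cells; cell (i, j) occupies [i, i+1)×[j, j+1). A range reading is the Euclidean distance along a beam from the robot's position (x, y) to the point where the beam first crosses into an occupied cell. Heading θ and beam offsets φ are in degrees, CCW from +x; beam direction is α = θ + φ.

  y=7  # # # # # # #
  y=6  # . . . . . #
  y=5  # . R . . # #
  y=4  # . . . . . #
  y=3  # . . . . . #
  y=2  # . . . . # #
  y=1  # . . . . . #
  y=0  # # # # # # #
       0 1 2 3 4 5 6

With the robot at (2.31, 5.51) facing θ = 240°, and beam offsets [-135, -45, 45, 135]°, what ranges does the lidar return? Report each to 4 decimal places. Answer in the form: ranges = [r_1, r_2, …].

beam 1: φ=-135°, α=105°
  direction (-0.2588, 0.9659); cell (2,5); t to first gridline: x 1.1977, y 0.5073 (then +3.8637 / +1.0353)
    (2,6) via y @ 0.5073
    (1,6) via x @ 1.1977
    (1,7) via y @ 1.5426  # hit
  → r_1 = 1.5426
beam 2: φ=-45°, α=195°
  direction (-0.9659, -0.2588); cell (2,5); t to first gridline: x 0.3209, y 1.9705 (then +1.0353 / +3.8637)
    (1,5) via x @ 0.3209
    (0,5) via x @ 1.3562  # hit
  → r_2 = 1.3562
beam 3: φ=45°, α=285°
  direction (0.2588, -0.9659); cell (2,5); t to first gridline: x 2.6660, y 0.5280 (then +3.8637 / +1.0353)
    (2,4) via y @ 0.5280
    (2,3) via y @ 1.5633
    (2,2) via y @ 2.5985
    (3,2) via x @ 2.6660
    (3,1) via y @ 3.6338
    (3,0) via y @ 4.6691  # hit
  → r_3 = 4.6691
beam 4: φ=135°, α=15°
  direction (0.9659, 0.2588); cell (2,5); t to first gridline: x 0.7143, y 1.8932 (then +1.0353 / +3.8637)
    (3,5) via x @ 0.7143
    (4,5) via x @ 1.7496
    (4,6) via y @ 1.8932
    (5,6) via x @ 2.7849
    (6,6) via x @ 3.8202  # hit
  → r_4 = 3.8202

ranges = [1.5426, 1.3562, 4.6691, 3.8202]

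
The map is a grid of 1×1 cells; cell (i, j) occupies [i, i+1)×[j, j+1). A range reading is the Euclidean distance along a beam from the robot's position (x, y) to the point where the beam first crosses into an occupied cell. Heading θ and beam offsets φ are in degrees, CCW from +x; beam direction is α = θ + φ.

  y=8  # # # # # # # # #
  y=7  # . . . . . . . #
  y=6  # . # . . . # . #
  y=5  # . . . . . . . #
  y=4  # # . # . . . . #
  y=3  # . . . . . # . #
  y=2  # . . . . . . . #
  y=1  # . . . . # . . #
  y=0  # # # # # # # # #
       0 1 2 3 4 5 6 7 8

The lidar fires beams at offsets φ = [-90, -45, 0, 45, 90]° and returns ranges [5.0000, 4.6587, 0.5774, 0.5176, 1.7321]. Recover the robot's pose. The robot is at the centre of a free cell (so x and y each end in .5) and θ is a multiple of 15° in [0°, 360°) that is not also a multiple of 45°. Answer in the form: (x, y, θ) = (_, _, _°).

(x, y, θ) = (3.5, 3.5, 60°)

Candidates: 43 free-cell centres × 16 headings = 688 poses. Raycast each; keep the one whose scan matches to 4 dp.
  (4.5, 7.5, 240°): beam 1 = 1.0000 ≠ 5.0000 ✗
  (5.5, 6.5, 195°): beam 1 = 1.5529 ≠ 5.0000 ✗
  (4.5, 3.5, 120°): beam 1 = 4.0415 ≠ 5.0000 ✗
  (7.5, 5.5, 210°): beam 1 = 1.0000 ≠ 5.0000 ✗
  (4.5, 7.5, 255°): beam 1 = 1.9319 ≠ 5.0000 ✗
  …
  (3.5, 3.5, 60°): r_1=5.0000, r_2=4.6587, r_3=0.5774, r_4=0.5176, r_5=1.7321 — all match ✓
Only this pose fits every beam.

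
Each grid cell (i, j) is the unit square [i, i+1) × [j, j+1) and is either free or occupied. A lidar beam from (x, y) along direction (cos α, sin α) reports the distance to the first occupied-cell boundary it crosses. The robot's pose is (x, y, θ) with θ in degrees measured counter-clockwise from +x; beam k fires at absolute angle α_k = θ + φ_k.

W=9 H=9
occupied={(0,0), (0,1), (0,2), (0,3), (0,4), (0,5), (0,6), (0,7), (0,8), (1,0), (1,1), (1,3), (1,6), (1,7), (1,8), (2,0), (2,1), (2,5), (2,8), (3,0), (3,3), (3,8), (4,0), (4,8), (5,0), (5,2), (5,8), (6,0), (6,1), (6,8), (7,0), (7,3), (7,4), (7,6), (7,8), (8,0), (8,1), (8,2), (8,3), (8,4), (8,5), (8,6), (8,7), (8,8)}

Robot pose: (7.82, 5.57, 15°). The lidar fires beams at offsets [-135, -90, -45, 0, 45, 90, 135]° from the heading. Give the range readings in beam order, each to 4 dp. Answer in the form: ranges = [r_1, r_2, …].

ranges = [0.6582, 0.5901, 0.2078, 0.1863, 0.3600, 0.4452, 0.8600]

beam 1: φ=-135°, α=240°
  dir = (cos 240°, sin 240°) = (-0.5000, -0.8660); from cell (7,5)
  next x-line at t=1.6400, next y-line at t=0.6582; Δt_x=2.0000, Δt_y=1.1547
    y: enter (7,4) at t=0.6582 ← occupied
  → r_1 = 0.6582
beam 2: φ=-90°, α=285°
  dir = (cos 285°, sin 285°) = (0.2588, -0.9659); from cell (7,5)
  next x-line at t=0.6955, next y-line at t=0.5901; Δt_x=3.8637, Δt_y=1.0353
    y: enter (7,4) at t=0.5901 ← occupied
  → r_2 = 0.5901
beam 3: φ=-45°, α=330°
  dir = (cos 330°, sin 330°) = (0.8660, -0.5000); from cell (7,5)
  next x-line at t=0.2078, next y-line at t=1.1400; Δt_x=1.1547, Δt_y=2.0000
    x: enter (8,5) at t=0.2078 ← occupied
  → r_3 = 0.2078
beam 4: φ=0°, α=15°
  dir = (cos 15°, sin 15°) = (0.9659, 0.2588); from cell (7,5)
  next x-line at t=0.1863, next y-line at t=1.6614; Δt_x=1.0353, Δt_y=3.8637
    x: enter (8,5) at t=0.1863 ← occupied
  → r_4 = 0.1863
beam 5: φ=45°, α=60°
  dir = (cos 60°, sin 60°) = (0.5000, 0.8660); from cell (7,5)
  next x-line at t=0.3600, next y-line at t=0.4965; Δt_x=2.0000, Δt_y=1.1547
    x: enter (8,5) at t=0.3600 ← occupied
  → r_5 = 0.3600
beam 6: φ=90°, α=105°
  dir = (cos 105°, sin 105°) = (-0.2588, 0.9659); from cell (7,5)
  next x-line at t=3.1682, next y-line at t=0.4452; Δt_x=3.8637, Δt_y=1.0353
    y: enter (7,6) at t=0.4452 ← occupied
  → r_6 = 0.4452
beam 7: φ=135°, α=150°
  dir = (cos 150°, sin 150°) = (-0.8660, 0.5000); from cell (7,5)
  next x-line at t=0.9469, next y-line at t=0.8600; Δt_x=1.1547, Δt_y=2.0000
    y: enter (7,6) at t=0.8600 ← occupied
  → r_7 = 0.8600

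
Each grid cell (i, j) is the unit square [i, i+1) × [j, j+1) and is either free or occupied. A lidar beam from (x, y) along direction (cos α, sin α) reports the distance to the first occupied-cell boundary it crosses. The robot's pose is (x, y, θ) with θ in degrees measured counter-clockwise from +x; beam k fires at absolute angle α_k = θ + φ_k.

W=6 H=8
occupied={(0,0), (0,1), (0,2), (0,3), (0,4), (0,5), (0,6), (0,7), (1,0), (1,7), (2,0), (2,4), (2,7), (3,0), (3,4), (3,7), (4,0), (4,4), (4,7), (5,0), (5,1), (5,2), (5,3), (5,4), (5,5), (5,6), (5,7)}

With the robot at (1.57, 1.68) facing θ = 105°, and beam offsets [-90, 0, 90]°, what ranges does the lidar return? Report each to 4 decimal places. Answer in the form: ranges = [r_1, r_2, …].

beam 1: φ=-90°, α=15°
  dir = (cos 15°, sin 15°) = (0.9659, 0.2588); from cell (1,1)
  next x-line at t=0.4452, next y-line at t=1.2364; Δt_x=1.0353, Δt_y=3.8637
    x: enter (2,1) at t=0.4452
    y: enter (2,2) at t=1.2364
    x: enter (3,2) at t=1.4804
    x: enter (4,2) at t=2.5157
    x: enter (5,2) at t=3.5510 ← occupied
  → r_1 = 3.5510
beam 2: φ=0°, α=105°
  dir = (cos 105°, sin 105°) = (-0.2588, 0.9659); from cell (1,1)
  next x-line at t=2.2023, next y-line at t=0.3313; Δt_x=3.8637, Δt_y=1.0353
    y: enter (1,2) at t=0.3313
    y: enter (1,3) at t=1.3666
    x: enter (0,3) at t=2.2023 ← occupied
  → r_2 = 2.2023
beam 3: φ=90°, α=195°
  dir = (cos 195°, sin 195°) = (-0.9659, -0.2588); from cell (1,1)
  next x-line at t=0.5901, next y-line at t=2.6273; Δt_x=1.0353, Δt_y=3.8637
    x: enter (0,1) at t=0.5901 ← occupied
  → r_3 = 0.5901

ranges = [3.5510, 2.2023, 0.5901]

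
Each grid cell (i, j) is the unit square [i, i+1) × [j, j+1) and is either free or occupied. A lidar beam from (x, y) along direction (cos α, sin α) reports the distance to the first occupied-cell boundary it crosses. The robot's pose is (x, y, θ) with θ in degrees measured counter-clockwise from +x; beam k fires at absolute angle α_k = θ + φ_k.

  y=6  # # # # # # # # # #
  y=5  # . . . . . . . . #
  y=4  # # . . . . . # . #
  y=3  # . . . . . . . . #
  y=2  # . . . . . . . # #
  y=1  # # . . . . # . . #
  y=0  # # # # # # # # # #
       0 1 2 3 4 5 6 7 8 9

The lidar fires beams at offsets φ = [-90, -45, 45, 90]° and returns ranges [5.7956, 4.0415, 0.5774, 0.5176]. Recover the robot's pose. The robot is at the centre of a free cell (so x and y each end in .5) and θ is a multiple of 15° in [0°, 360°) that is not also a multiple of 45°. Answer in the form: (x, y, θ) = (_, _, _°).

The pose lattice has 35·16 = 560 candidates. Test each by forward raycasting.
  (3.5, 5.5, 120°): beam 1 = 1.0000 ≠ 5.7956 ✗
  (7.5, 1.5, 105°): beam 1 = 1.5529 ≠ 5.7956 ✗
  (8.5, 5.5, 330°): beam 1 = 1.0000 ≠ 5.7956 ✗
  (5.5, 2.5, 300°): beam 1 = 3.0000 ≠ 5.7956 ✗
  …
  (1.5, 2.5, 105°): r_1=5.7956, r_2=4.0415, r_3=0.5774, r_4=0.5176 — all match ✓
No second candidate reproduces the full scan.

(x, y, θ) = (1.5, 2.5, 105°)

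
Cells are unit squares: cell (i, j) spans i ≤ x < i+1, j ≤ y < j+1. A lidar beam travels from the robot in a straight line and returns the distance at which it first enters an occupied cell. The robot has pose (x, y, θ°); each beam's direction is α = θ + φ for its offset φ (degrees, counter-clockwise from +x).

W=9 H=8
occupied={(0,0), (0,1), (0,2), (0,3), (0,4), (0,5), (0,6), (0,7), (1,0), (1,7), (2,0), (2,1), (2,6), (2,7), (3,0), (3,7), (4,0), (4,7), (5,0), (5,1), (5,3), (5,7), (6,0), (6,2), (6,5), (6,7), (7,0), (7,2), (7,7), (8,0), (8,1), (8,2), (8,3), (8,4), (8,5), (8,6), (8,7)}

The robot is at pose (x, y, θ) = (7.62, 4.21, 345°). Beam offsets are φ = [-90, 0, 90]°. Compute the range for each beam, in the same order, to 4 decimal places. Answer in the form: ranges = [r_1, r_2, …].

beam 1: φ=-90°, α=255°
  direction (-0.2588, -0.9659); cell (7,4); t to first gridline: x 2.3955, y 0.2174 (then +3.8637 / +1.0353)
    (7,3) via y @ 0.2174
    (7,2) via y @ 1.2527  # hit
  → r_1 = 1.2527
beam 2: φ=0°, α=345°
  direction (0.9659, -0.2588); cell (7,4); t to first gridline: x 0.3934, y 0.8114 (then +1.0353 / +3.8637)
    (8,4) via x @ 0.3934  # hit
  → r_2 = 0.3934
beam 3: φ=90°, α=75°
  direction (0.2588, 0.9659); cell (7,4); t to first gridline: x 1.4682, y 0.8179 (then +3.8637 / +1.0353)
    (7,5) via y @ 0.8179
    (8,5) via x @ 1.4682  # hit
  → r_3 = 1.4682

ranges = [1.2527, 0.3934, 1.4682]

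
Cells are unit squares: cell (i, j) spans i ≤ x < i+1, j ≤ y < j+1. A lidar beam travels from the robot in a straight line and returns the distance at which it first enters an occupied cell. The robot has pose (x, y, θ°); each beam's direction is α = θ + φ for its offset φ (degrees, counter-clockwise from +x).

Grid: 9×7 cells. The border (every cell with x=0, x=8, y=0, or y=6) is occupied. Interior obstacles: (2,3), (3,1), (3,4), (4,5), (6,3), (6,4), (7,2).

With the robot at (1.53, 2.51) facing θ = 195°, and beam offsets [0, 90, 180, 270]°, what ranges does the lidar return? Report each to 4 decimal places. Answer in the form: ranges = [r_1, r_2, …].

beam 1: φ=0°, α=195°
  cosα=-0.9659 sinα=-0.2588 | (1,2) | tMaxX 0.5487 tMaxY 1.9705 | tΔX 1.0353 tΔY 3.8637
    t=0.5487 [x] (0,2) — stop
  → r_1 = 0.5487
beam 2: φ=90°, α=285°
  cosα=0.2588 sinα=-0.9659 | (1,2) | tMaxX 1.8159 tMaxY 0.5280 | tΔX 3.8637 tΔY 1.0353
    t=0.5280 [y] (1,1)
    t=1.5633 [y] (1,0) — stop
  → r_2 = 1.5633
beam 3: φ=180°, α=15°
  cosα=0.9659 sinα=0.2588 | (1,2) | tMaxX 0.4866 tMaxY 1.8932 | tΔX 1.0353 tΔY 3.8637
    t=0.4866 [x] (2,2)
    t=1.5219 [x] (3,2)
    t=1.8932 [y] (3,3)
    t=2.5571 [x] (4,3)
    t=3.5924 [x] (5,3)
    t=4.6277 [x] (6,3) — stop
  → r_3 = 4.6277
beam 4: φ=270°, α=105°
  cosα=-0.2588 sinα=0.9659 | (1,2) | tMaxX 2.0478 tMaxY 0.5073 | tΔX 3.8637 tΔY 1.0353
    t=0.5073 [y] (1,3)
    t=1.5426 [y] (1,4)
    t=2.0478 [x] (0,4) — stop
  → r_4 = 2.0478

ranges = [0.5487, 1.5633, 4.6277, 2.0478]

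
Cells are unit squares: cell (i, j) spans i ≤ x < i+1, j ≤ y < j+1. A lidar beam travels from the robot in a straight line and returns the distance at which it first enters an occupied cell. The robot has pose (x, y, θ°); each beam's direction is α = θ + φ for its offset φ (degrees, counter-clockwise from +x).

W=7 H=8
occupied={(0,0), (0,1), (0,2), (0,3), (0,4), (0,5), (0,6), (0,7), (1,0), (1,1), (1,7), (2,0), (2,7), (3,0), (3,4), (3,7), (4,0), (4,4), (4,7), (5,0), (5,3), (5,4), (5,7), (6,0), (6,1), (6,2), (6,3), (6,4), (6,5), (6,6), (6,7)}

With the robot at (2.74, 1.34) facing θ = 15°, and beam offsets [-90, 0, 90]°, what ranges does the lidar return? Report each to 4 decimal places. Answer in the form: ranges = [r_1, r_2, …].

beam 1: φ=-90°, α=285°
  cosα=0.2588 sinα=-0.9659 | (2,1) | tMaxX 1.0046 tMaxY 0.3520 | tΔX 3.8637 tΔY 1.0353
    t=0.3520 [y] (2,0) — stop
  → r_1 = 0.3520
beam 2: φ=0°, α=15°
  cosα=0.9659 sinα=0.2588 | (2,1) | tMaxX 0.2692 tMaxY 2.5500 | tΔX 1.0353 tΔY 3.8637
    t=0.2692 [x] (3,1)
    t=1.3044 [x] (4,1)
    t=2.3397 [x] (5,1)
    t=2.5500 [y] (5,2)
    t=3.3750 [x] (6,2) — stop
  → r_2 = 3.3750
beam 3: φ=90°, α=105°
  cosα=-0.2588 sinα=0.9659 | (2,1) | tMaxX 2.8591 tMaxY 0.6833 | tΔX 3.8637 tΔY 1.0353
    t=0.6833 [y] (2,2)
    t=1.7186 [y] (2,3)
    t=2.7538 [y] (2,4)
    t=2.8591 [x] (1,4)
    t=3.7891 [y] (1,5)
    t=4.8244 [y] (1,6)
    t=5.8597 [y] (1,7) — stop
  → r_3 = 5.8597

ranges = [0.3520, 3.3750, 5.8597]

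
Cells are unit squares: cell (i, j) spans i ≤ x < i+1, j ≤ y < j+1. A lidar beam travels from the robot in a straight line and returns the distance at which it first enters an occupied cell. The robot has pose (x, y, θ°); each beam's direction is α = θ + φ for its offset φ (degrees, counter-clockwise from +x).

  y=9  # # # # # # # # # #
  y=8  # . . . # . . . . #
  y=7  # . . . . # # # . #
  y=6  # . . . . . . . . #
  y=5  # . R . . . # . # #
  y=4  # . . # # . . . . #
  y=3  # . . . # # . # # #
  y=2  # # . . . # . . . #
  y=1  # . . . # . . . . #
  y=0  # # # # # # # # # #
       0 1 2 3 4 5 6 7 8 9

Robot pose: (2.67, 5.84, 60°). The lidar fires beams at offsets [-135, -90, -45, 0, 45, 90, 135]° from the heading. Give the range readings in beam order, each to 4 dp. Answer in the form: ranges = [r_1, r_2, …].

ranges = [1.2750, 1.6800, 4.4819, 2.6600, 3.2715, 1.9283, 1.7289]

beam 1: φ=-135°, α=285°
  direction (0.2588, -0.9659); cell (2,5); t to first gridline: x 1.2750, y 0.8696 (then +3.8637 / +1.0353)
    (2,4) via y @ 0.8696
    (3,4) via x @ 1.2750  # hit
  → r_1 = 1.2750
beam 2: φ=-90°, α=330°
  direction (0.8660, -0.5000); cell (2,5); t to first gridline: x 0.3811, y 1.6800 (then +1.1547 / +2.0000)
    (3,5) via x @ 0.3811
    (4,5) via x @ 1.5358
    (4,4) via y @ 1.6800  # hit
  → r_2 = 1.6800
beam 3: φ=-45°, α=15°
  direction (0.9659, 0.2588); cell (2,5); t to first gridline: x 0.3416, y 0.6182 (then +1.0353 / +3.8637)
    (3,5) via x @ 0.3416
    (3,6) via y @ 0.6182
    (4,6) via x @ 1.3769
    (5,6) via x @ 2.4122
    (6,6) via x @ 3.4475
    (6,7) via y @ 4.4819  # hit
  → r_3 = 4.4819
beam 4: φ=0°, α=60°
  direction (0.5000, 0.8660); cell (2,5); t to first gridline: x 0.6600, y 0.1848 (then +2.0000 / +1.1547)
    (2,6) via y @ 0.1848
    (3,6) via x @ 0.6600
    (3,7) via y @ 1.3395
    (3,8) via y @ 2.4942
    (4,8) via x @ 2.6600  # hit
  → r_4 = 2.6600
beam 5: φ=45°, α=105°
  direction (-0.2588, 0.9659); cell (2,5); t to first gridline: x 2.5887, y 0.1656 (then +3.8637 / +1.0353)
    (2,6) via y @ 0.1656
    (2,7) via y @ 1.2009
    (2,8) via y @ 2.2362
    (1,8) via x @ 2.5887
    (1,9) via y @ 3.2715  # hit
  → r_5 = 3.2715
beam 6: φ=90°, α=150°
  direction (-0.8660, 0.5000); cell (2,5); t to first gridline: x 0.7736, y 0.3200 (then +1.1547 / +2.0000)
    (2,6) via y @ 0.3200
    (1,6) via x @ 0.7736
    (0,6) via x @ 1.9283  # hit
  → r_6 = 1.9283
beam 7: φ=135°, α=195°
  direction (-0.9659, -0.2588); cell (2,5); t to first gridline: x 0.6936, y 3.2455 (then +1.0353 / +3.8637)
    (1,5) via x @ 0.6936
    (0,5) via x @ 1.7289  # hit
  → r_7 = 1.7289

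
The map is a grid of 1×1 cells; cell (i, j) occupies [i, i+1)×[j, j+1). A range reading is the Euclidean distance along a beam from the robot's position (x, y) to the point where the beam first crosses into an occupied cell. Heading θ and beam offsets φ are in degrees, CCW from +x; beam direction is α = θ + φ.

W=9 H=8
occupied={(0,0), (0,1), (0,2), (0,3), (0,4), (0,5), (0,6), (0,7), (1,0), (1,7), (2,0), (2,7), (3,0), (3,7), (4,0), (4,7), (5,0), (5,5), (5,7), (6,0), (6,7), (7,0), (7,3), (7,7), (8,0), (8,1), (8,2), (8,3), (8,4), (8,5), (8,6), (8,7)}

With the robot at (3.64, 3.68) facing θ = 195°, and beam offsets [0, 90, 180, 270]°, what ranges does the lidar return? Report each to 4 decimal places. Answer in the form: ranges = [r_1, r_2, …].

ranges = [2.7331, 2.7745, 4.5138, 3.4371]

beam 1: φ=0°, α=195°
  d=(-0.9659,-0.2588)  start (3,3)  tX=0.6626 tY=2.6273  stride 1/|dx|=1.0353 1/|dy|=3.8637
    cross x-line → (2,3), t=0.6626
    cross x-line → (1,3), t=1.6979
    cross y-line → (1,2), t=2.6273
    cross x-line → (0,2), t=2.7331 (wall)
  → r_1 = 2.7331
beam 2: φ=90°, α=285°
  d=(0.2588,-0.9659)  start (3,3)  tX=1.3909 tY=0.7040  stride 1/|dx|=3.8637 1/|dy|=1.0353
    cross y-line → (3,2), t=0.7040
    cross x-line → (4,2), t=1.3909
    cross y-line → (4,1), t=1.7393
    cross y-line → (4,0), t=2.7745 (wall)
  → r_2 = 2.7745
beam 3: φ=180°, α=15°
  d=(0.9659,0.2588)  start (3,3)  tX=0.3727 tY=1.2364  stride 1/|dx|=1.0353 1/|dy|=3.8637
    cross x-line → (4,3), t=0.3727
    cross y-line → (4,4), t=1.2364
    cross x-line → (5,4), t=1.4080
    cross x-line → (6,4), t=2.4433
    cross x-line → (7,4), t=3.4785
    cross x-line → (8,4), t=4.5138 (wall)
  → r_3 = 4.5138
beam 4: φ=270°, α=105°
  d=(-0.2588,0.9659)  start (3,3)  tX=2.4728 tY=0.3313  stride 1/|dx|=3.8637 1/|dy|=1.0353
    cross y-line → (3,4), t=0.3313
    cross y-line → (3,5), t=1.3666
    cross y-line → (3,6), t=2.4018
    cross x-line → (2,6), t=2.4728
    cross y-line → (2,7), t=3.4371 (wall)
  → r_4 = 3.4371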